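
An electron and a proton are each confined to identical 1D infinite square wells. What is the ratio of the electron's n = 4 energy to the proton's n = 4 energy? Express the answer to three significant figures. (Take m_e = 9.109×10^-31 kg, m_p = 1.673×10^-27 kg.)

E_n ∝ 1/m at fixed n and L, so the ratio is m_p/m_e = 1.673×10^-27/9.109×10^-31 = 1.84×10^3.

1.84×10^3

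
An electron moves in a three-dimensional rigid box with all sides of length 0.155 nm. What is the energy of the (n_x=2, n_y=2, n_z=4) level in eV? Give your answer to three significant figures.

E = 376 eV

For a 3D rectangular well E = (h²/8m_e)·Σ n_i²/L_i² = (6.626×10^-34)²/(8·9.109×10^-31) · [2²/(0.155 nm)² + 2²/(0.155 nm)² + 4²/(0.155 nm)²].
Evaluating gives E = 6.019×10^-17 J = 376 eV.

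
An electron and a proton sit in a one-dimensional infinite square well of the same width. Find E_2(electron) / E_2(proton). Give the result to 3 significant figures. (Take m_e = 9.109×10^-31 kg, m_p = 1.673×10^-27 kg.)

E_n ∝ 1/m at fixed n and L, so the ratio is m_p/m_e = 1.673×10^-27/9.109×10^-31 = 1.84×10^3.

1.84×10^3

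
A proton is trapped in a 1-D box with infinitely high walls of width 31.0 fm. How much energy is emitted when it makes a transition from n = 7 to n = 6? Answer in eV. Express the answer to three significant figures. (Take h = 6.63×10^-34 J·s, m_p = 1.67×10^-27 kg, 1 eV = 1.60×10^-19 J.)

|ΔE| = 2.78×10^6 eV

E_1 = h²/(8m_pL²) = 3.424×10^-14 J.
|ΔE| = |7² − 6²|·E_1 = 13·3.424×10^-14 J = 4.451×10^-13 J = 2.78×10^6 eV.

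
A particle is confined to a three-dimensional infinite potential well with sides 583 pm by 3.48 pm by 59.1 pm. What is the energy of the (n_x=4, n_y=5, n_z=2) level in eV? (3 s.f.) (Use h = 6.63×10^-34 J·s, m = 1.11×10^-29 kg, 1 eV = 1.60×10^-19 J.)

For a 3D rectangular well E = (h²/8m)·Σ n_i²/L_i² = (6.63×10^-34)²/(8·1.11×10^-29) · [4²/(583 pm)² + 5²/(3.48 pm)² + 2²/(59.1 pm)²].
Evaluating gives E = 1.022×10^-14 J = 6.39×10^4 eV.

E = 6.39×10^4 eV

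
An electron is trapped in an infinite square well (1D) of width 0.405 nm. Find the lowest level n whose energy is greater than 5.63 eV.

n = 2

E_1 = h²/(8m_eL²) = 3.673×10^-19 J = 2.293 eV.
Need n² > 5.63/2.293 = 2.455, i.e. n > 1.567.
The smallest integer satisfying this is n = 2.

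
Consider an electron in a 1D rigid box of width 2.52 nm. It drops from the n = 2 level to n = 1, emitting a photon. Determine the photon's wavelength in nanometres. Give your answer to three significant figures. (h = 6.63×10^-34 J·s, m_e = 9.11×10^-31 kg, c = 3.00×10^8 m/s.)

λ = 6.98×10^3 nm

E_1 = h²/(8m_eL²) = 9.498×10^-21 J, so ΔE = (2² − 1²)E_1 = 2.849×10^-20 J.
λ = hc/ΔE = (6.63×10^-34·3.00×10^8)/2.849×10^-20 = 6.98×10^-6 m = 6.98×10^3 nm.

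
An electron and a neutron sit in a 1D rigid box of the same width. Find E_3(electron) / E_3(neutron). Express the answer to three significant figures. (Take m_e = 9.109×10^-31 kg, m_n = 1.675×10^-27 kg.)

E_n ∝ 1/m at fixed n and L, so the ratio is m_n/m_e = 1.675×10^-27/9.109×10^-31 = 1.84×10^3.

1.84×10^3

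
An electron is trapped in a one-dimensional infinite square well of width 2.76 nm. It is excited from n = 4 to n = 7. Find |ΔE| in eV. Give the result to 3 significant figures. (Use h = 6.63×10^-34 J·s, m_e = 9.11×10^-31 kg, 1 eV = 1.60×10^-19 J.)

|ΔE| = 1.63 eV

E_1 = h²/(8m_eL²) = 7.918×10^-21 J.
|ΔE| = |4² − 7²|·E_1 = 33·7.918×10^-21 J = 2.613×10^-19 J = 1.63 eV.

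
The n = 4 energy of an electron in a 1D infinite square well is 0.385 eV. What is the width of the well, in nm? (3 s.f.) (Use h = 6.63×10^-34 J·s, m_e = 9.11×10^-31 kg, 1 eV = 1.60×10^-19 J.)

L = 3.96 nm

From E_n = n²h²/(8m_eL²), L = n·h/√(8m_eE_n).
E_4 = 0.385 eV = 6.160×10^-20 J, so L = 4·6.63×10^-34/√(8·9.11×10^-31·6.160×10^-20) = 3.96×10^-9 m = 3.96 nm.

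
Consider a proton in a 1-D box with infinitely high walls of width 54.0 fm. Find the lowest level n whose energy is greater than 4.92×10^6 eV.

n = 9

E_1 = h²/(8m_pL²) = 1.125×10^-14 J = 7.022×10^4 eV.
Need n² > 4.92×10^6/7.022×10^4 = 70.07, i.e. n > 8.371.
The smallest integer satisfying this is n = 9.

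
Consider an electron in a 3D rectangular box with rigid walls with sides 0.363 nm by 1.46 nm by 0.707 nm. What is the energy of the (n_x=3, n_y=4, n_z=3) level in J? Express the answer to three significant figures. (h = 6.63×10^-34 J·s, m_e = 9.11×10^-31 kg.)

E = 5.66×10^-18 J

For a 3D rectangular well E = (h²/8m_e)·Σ n_i²/L_i² = (6.63×10^-34)²/(8·9.11×10^-31) · [3²/(0.363 nm)² + 4²/(1.46 nm)² + 3²/(0.707 nm)²].
Evaluating gives E = 5.66×10^-18 J.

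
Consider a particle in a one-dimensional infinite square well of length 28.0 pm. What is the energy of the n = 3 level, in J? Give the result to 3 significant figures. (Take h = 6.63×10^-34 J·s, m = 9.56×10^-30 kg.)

E_3 = 6.60×10^-17 J

For an infinite well E_n = n²h²/(8mL²), so E_1 = h²/(8mL²) = (6.63×10^-34)²/(8·9.56×10^-30·(2.80×10^-11 m)²) = 7.331×10^-18 J.
Then E_3 = 3²·E_1 = 9·7.331×10^-18 J = 6.60×10^-17 J.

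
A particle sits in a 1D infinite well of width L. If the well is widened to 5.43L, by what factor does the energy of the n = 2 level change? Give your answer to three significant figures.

E_n ∝ 1/L², so the energy scales by 1/5.43² = 0.0339.

0.0339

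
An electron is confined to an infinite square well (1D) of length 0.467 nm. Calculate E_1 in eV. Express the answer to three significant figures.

For an infinite well E_n = n²h²/(8m_eL²), so E_1 = h²/(8m_eL²) = (6.626×10^-34)²/(8·9.109×10^-31·(4.67×10^-10 m)²) = 2.763×10^-19 J.
Converting, E_1 = 2.763×10^-19 J / (1.602×10^-19 J/eV) = 1.72 eV.

E_1 = 1.72 eV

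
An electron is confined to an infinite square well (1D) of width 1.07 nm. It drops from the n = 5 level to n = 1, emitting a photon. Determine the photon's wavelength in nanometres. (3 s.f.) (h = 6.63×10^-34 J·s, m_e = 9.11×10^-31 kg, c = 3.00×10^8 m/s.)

E_1 = h²/(8m_eL²) = 5.268×10^-20 J, so ΔE = (5² − 1²)E_1 = 1.264×10^-18 J.
λ = hc/ΔE = (6.63×10^-34·3.00×10^8)/1.264×10^-18 = 1.57×10^-7 m = 157 nm.

λ = 157 nm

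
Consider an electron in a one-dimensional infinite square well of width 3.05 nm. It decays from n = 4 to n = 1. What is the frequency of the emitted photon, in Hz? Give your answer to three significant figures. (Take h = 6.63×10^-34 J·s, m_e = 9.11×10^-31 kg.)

E_1 = h²/(8m_eL²) = 6.484×10^-21 J and ΔE = (4² − 1²)E_1 = 9.726×10^-20 J.
f = ΔE/h = 9.726×10^-20/6.63×10^-34 = 1.47×10^14 Hz.

f = 1.47×10^14 Hz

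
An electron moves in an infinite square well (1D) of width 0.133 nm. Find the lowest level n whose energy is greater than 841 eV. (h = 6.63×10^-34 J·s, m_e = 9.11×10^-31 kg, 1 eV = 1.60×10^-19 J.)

n = 7

E_1 = h²/(8m_eL²) = 3.410×10^-18 J = 21.31 eV.
Need n² > 841/21.31 = 39.47, i.e. n > 6.283.
The smallest integer satisfying this is n = 7.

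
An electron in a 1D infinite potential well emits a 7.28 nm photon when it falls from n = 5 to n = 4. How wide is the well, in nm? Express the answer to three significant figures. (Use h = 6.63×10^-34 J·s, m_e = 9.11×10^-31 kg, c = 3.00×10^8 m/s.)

L = 0.141 nm

The photon carries ΔE = hc/λ = 6.63×10^-34·3.00×10^8/7.28×10^-9 m = 2.732×10^-17 J.
Since ΔE = (5² − 4²)E_1, E_1 = 3.036×10^-18 J, and L = h/√(8m_eE_1) = 1.41×10^-10 m = 0.141 nm.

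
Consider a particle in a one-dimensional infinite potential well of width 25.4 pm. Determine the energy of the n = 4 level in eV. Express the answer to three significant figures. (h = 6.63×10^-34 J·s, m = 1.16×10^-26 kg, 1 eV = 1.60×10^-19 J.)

E_4 = 0.734 eV

For an infinite well E_n = n²h²/(8mL²), so E_1 = h²/(8mL²) = (6.63×10^-34)²/(8·1.16×10^-26·(2.54×10^-11 m)²) = 7.342×10^-21 J.
Then E_4 = 4²·E_1 = 16·7.342×10^-21 J = 1.175×10^-19 J.
Converting, E_4 = 1.175×10^-19 J / (1.60×10^-19 J/eV) = 0.734 eV.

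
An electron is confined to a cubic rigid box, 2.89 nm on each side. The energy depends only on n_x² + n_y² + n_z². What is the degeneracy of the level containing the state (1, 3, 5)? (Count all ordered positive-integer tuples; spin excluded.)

degeneracy = 6

The level has n_x² + n_y² + n_z² = 35. The ordered positive-integer solutions are (1, 3, 5), (1, 5, 3), (3, 1, 5), (3, 5, 1), (5, 1, 3), (5, 3, 1).
That gives 6 states.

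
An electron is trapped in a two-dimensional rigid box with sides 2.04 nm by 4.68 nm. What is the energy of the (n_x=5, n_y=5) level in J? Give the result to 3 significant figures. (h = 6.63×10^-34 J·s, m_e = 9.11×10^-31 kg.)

For a 2D rectangular well E = (h²/8m_e)·Σ n_i²/L_i² = (6.63×10^-34)²/(8·9.11×10^-31) · [5²/(2.04 nm)² + 5²/(4.68 nm)²].
Evaluating gives E = 4.31×10^-19 J.

E = 4.31×10^-19 J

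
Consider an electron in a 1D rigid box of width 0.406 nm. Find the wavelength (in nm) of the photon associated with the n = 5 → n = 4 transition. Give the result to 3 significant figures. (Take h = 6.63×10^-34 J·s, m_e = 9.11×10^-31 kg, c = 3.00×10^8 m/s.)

E_1 = h²/(8m_eL²) = 3.659×10^-19 J, so ΔE = (5² − 4²)E_1 = 3.293×10^-18 J.
λ = hc/ΔE = (6.63×10^-34·3.00×10^8)/3.293×10^-18 = 6.04×10^-8 m = 60.4 nm.

λ = 60.4 nm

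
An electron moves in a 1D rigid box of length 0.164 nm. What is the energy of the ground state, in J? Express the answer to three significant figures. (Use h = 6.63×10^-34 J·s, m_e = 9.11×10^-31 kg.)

E_1 = 2.24×10^-18 J

For an infinite well E_n = n²h²/(8m_eL²), so E_1 = h²/(8m_eL²) = (6.63×10^-34)²/(8·9.11×10^-31·(1.64×10^-10 m)²) = 2.242×10^-18 J.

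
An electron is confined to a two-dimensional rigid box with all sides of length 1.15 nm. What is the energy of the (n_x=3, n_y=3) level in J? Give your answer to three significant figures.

E = 8.20×10^-19 J

For a 2D rectangular well E = (h²/8m_e)·Σ n_i²/L_i² = (6.626×10^-34)²/(8·9.109×10^-31) · [3²/(1.15 nm)² + 3²/(1.15 nm)²].
Evaluating gives E = 8.20×10^-19 J.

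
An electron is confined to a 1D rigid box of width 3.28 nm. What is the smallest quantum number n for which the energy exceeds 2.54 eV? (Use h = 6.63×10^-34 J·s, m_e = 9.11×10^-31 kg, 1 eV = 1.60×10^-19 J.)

n = 9

E_1 = h²/(8m_eL²) = 5.606×10^-21 J = 0.03504 eV.
Need n² > 2.54/0.03504 = 72.49, i.e. n > 8.514.
The smallest integer satisfying this is n = 9.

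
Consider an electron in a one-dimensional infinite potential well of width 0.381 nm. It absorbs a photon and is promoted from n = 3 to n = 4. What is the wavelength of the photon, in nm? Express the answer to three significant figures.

E_1 = h²/(8m_eL²) = 4.150×10^-19 J, so ΔE = (4² − 3²)E_1 = 2.905×10^-18 J.
λ = hc/ΔE = (6.626×10^-34·2.998×10^8)/2.905×10^-18 = 6.84×10^-8 m = 68.4 nm.

λ = 68.4 nm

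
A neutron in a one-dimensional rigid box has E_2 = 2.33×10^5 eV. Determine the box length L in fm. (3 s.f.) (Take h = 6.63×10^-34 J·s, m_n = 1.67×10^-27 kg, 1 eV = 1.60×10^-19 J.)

L = 59.4 fm

From E_n = n²h²/(8m_nL²), L = n·h/√(8m_nE_n).
E_2 = 2.33×10^5 eV = 3.728×10^-14 J, so L = 2·6.63×10^-34/√(8·1.67×10^-27·3.728×10^-14) = 5.94×10^-14 m = 59.4 fm.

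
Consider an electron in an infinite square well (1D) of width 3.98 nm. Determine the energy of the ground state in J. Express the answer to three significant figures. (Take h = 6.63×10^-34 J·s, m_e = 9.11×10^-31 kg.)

For an infinite well E_n = n²h²/(8m_eL²), so E_1 = h²/(8m_eL²) = (6.63×10^-34)²/(8·9.11×10^-31·(3.98×10^-9 m)²) = 3.808×10^-21 J.

E_1 = 3.81×10^-21 J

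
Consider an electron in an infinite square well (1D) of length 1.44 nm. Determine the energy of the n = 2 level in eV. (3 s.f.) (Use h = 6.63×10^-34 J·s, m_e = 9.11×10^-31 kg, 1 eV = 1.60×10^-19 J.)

E_2 = 0.727 eV

For an infinite well E_n = n²h²/(8m_eL²), so E_1 = h²/(8m_eL²) = (6.63×10^-34)²/(8·9.11×10^-31·(1.44×10^-9 m)²) = 2.909×10^-20 J.
Then E_2 = 2²·E_1 = 4·2.909×10^-20 J = 1.164×10^-19 J.
Converting, E_2 = 1.164×10^-19 J / (1.60×10^-19 J/eV) = 0.727 eV.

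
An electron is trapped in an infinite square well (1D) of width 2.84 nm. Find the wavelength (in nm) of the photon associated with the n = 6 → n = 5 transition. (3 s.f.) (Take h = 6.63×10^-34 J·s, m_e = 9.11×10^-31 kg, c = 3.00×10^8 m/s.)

E_1 = h²/(8m_eL²) = 7.478×10^-21 J, so ΔE = (6² − 5²)E_1 = 8.226×10^-20 J.
λ = hc/ΔE = (6.63×10^-34·3.00×10^8)/8.226×10^-20 = 2.42×10^-6 m = 2.42×10^3 nm.

λ = 2.42×10^3 nm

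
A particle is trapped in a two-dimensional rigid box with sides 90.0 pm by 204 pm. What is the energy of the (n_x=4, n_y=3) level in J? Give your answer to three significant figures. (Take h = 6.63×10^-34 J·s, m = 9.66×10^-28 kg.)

E = 1.25×10^-19 J

For a 2D rectangular well E = (h²/8m)·Σ n_i²/L_i² = (6.63×10^-34)²/(8·9.66×10^-28) · [4²/(90.0 pm)² + 3²/(204 pm)²].
Evaluating gives E = 1.25×10^-19 J.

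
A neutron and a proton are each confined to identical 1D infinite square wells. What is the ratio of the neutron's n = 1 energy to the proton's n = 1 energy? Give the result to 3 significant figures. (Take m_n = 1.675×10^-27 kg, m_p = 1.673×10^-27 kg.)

0.999

E_n ∝ 1/m at fixed n and L, so the ratio is m_p/m_n = 1.673×10^-27/1.675×10^-27 = 0.999.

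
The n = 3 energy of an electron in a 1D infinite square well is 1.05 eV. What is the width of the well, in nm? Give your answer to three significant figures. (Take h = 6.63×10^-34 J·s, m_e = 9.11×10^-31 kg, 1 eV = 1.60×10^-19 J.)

From E_n = n²h²/(8m_eL²), L = n·h/√(8m_eE_n).
E_3 = 1.05 eV = 1.680×10^-19 J, so L = 3·6.63×10^-34/√(8·9.11×10^-31·1.680×10^-19) = 1.80×10^-9 m = 1.80 nm.

L = 1.80 nm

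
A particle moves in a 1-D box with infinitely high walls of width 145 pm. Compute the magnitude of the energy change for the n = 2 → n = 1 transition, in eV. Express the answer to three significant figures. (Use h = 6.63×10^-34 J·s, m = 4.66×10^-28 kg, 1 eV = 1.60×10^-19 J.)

|ΔE| = 0.105 eV

E_1 = h²/(8mL²) = 5.608×10^-21 J.
|ΔE| = |2² − 1²|·E_1 = 3·5.608×10^-21 J = 1.682×10^-20 J = 0.105 eV.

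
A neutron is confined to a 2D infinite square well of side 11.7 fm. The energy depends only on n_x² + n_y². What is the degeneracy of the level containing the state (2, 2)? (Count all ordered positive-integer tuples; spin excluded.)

The level has n_x² + n_y² = 8. The ordered positive-integer solutions are (2, 2).
That gives 1 state.

degeneracy = 1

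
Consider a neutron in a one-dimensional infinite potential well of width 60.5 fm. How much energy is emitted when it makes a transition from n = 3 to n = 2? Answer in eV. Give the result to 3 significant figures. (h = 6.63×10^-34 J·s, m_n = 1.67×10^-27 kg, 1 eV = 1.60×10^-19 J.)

E_1 = h²/(8m_nL²) = 8.989×10^-15 J.
|ΔE| = |3² − 2²|·E_1 = 5·8.989×10^-15 J = 4.494×10^-14 J = 2.81×10^5 eV.

|ΔE| = 2.81×10^5 eV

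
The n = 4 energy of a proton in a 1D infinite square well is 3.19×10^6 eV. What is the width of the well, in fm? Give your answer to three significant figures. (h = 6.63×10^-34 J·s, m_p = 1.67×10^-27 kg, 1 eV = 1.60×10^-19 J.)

L = 32.1 fm

From E_n = n²h²/(8m_pL²), L = n·h/√(8m_pE_n).
E_4 = 3.19×10^6 eV = 5.104×10^-13 J, so L = 4·6.63×10^-34/√(8·1.67×10^-27·5.104×10^-13) = 3.21×10^-14 m = 32.1 fm.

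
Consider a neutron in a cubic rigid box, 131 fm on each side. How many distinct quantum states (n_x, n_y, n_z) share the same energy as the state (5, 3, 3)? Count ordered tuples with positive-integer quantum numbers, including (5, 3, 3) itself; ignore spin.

The level has n_x² + n_y² + n_z² = 43. The ordered positive-integer solutions are (3, 3, 5), (3, 5, 3), (5, 3, 3).
That gives 3 states.

degeneracy = 3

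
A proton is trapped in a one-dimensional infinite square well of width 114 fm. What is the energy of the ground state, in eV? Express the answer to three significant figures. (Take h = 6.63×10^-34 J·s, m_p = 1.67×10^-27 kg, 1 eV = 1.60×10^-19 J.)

For an infinite well E_n = n²h²/(8m_pL²), so E_1 = h²/(8m_pL²) = (6.63×10^-34)²/(8·1.67×10^-27·(1.14×10^-13 m)²) = 2.532×10^-15 J.
Converting, E_1 = 2.532×10^-15 J / (1.60×10^-19 J/eV) = 1.58×10^4 eV.

E_1 = 1.58×10^4 eV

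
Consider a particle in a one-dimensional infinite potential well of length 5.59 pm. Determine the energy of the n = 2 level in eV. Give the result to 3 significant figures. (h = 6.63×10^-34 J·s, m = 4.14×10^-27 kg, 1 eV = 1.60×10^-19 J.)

For an infinite well E_n = n²h²/(8mL²), so E_1 = h²/(8mL²) = (6.63×10^-34)²/(8·4.14×10^-27·(5.59×10^-12 m)²) = 4.247×10^-19 J.
Then E_2 = 2²·E_1 = 4·4.247×10^-19 J = 1.699×10^-18 J.
Converting, E_2 = 1.699×10^-18 J / (1.60×10^-19 J/eV) = 10.6 eV.

E_2 = 10.6 eV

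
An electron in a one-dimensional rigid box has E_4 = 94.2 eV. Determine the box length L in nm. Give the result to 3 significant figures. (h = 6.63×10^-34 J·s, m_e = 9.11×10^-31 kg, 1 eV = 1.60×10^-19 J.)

L = 0.253 nm

From E_n = n²h²/(8m_eL²), L = n·h/√(8m_eE_n).
E_4 = 94.2 eV = 1.507×10^-17 J, so L = 4·6.63×10^-34/√(8·9.11×10^-31·1.507×10^-17) = 2.53×10^-10 m = 0.253 nm.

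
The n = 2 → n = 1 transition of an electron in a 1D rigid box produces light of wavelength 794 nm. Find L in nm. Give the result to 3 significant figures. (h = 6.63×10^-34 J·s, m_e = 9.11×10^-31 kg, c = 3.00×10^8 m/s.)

The photon carries ΔE = hc/λ = 6.63×10^-34·3.00×10^8/7.94×10^-7 m = 2.505×10^-19 J.
Since ΔE = (2² − 1²)E_1, E_1 = 8.350×10^-20 J, and L = h/√(8m_eE_1) = 8.50×10^-10 m = 0.850 nm.

L = 0.850 nm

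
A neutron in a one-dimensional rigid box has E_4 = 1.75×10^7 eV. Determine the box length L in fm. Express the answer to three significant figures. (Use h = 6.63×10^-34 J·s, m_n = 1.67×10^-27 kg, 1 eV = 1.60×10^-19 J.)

From E_n = n²h²/(8m_nL²), L = n·h/√(8m_nE_n).
E_4 = 1.75×10^7 eV = 2.800×10^-12 J, so L = 4·6.63×10^-34/√(8·1.67×10^-27·2.800×10^-12) = 1.37×10^-14 m = 13.7 fm.

L = 13.7 fm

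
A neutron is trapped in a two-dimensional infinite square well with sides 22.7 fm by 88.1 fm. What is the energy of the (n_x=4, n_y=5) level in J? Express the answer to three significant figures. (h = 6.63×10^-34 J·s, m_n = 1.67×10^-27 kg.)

For a 2D rectangular well E = (h²/8m_n)·Σ n_i²/L_i² = (6.63×10^-34)²/(8·1.67×10^-27) · [4²/(22.7 fm)² + 5²/(88.1 fm)²].
Evaluating gives E = 1.13×10^-12 J.

E = 1.13×10^-12 J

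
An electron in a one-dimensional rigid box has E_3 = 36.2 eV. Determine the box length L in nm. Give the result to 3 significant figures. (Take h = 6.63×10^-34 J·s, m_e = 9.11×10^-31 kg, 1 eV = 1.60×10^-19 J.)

From E_n = n²h²/(8m_eL²), L = n·h/√(8m_eE_n).
E_3 = 36.2 eV = 5.792×10^-18 J, so L = 3·6.63×10^-34/√(8·9.11×10^-31·5.792×10^-18) = 3.06×10^-10 m = 0.306 nm.

L = 0.306 nm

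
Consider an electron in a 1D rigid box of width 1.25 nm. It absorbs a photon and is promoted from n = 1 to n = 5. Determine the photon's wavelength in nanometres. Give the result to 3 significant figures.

E_1 = h²/(8m_eL²) = 3.856×10^-20 J, so ΔE = (5² − 1²)E_1 = 9.254×10^-19 J.
λ = hc/ΔE = (6.626×10^-34·2.998×10^8)/9.254×10^-19 = 2.15×10^-7 m = 215 nm.

λ = 215 nm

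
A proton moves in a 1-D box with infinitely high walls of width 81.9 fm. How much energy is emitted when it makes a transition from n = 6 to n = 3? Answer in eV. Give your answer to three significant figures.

|ΔE| = 8.24×10^5 eV

E_1 = h²/(8m_pL²) = 4.890×10^-15 J.
|ΔE| = |6² − 3²|·E_1 = 27·4.890×10^-15 J = 1.320×10^-13 J = 8.24×10^5 eV.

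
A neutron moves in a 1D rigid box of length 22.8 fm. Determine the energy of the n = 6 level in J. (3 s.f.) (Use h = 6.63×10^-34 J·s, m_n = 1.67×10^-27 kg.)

For an infinite well E_n = n²h²/(8m_nL²), so E_1 = h²/(8m_nL²) = (6.63×10^-34)²/(8·1.67×10^-27·(2.28×10^-14 m)²) = 6.329×10^-14 J.
Then E_6 = 6²·E_1 = 36·6.329×10^-14 J = 2.28×10^-12 J.

E_6 = 2.28×10^-12 J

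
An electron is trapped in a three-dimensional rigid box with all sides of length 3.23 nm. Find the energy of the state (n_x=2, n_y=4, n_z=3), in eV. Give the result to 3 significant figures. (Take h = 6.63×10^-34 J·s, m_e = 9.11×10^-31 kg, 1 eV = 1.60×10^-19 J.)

E = 1.05 eV

For a 3D rectangular well E = (h²/8m_e)·Σ n_i²/L_i² = (6.63×10^-34)²/(8·9.11×10^-31) · [2²/(3.23 nm)² + 4²/(3.23 nm)² + 3²/(3.23 nm)²].
Evaluating gives E = 1.677×10^-19 J = 1.05 eV.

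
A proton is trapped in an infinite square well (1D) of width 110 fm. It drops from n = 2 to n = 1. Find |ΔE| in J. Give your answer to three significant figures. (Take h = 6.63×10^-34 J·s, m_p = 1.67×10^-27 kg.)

|ΔE| = 8.16×10^-15 J

E_1 = h²/(8m_pL²) = 2.719×10^-15 J.
|ΔE| = |2² − 1²|·E_1 = 3·2.719×10^-15 J = 8.16×10^-15 J.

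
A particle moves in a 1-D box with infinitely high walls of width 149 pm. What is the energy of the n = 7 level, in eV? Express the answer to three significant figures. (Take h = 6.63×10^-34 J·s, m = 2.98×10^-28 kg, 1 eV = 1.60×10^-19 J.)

For an infinite well E_n = n²h²/(8mL²), so E_1 = h²/(8mL²) = (6.63×10^-34)²/(8·2.98×10^-28·(1.49×10^-10 m)²) = 8.305×10^-21 J.
Then E_7 = 7²·E_1 = 49·8.305×10^-21 J = 4.069×10^-19 J.
Converting, E_7 = 4.069×10^-19 J / (1.60×10^-19 J/eV) = 2.54 eV.

E_7 = 2.54 eV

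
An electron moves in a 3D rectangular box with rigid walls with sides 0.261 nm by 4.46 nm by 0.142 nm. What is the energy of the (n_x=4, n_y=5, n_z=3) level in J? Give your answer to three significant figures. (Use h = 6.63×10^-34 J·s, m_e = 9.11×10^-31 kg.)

E = 4.12×10^-17 J

For a 3D rectangular well E = (h²/8m_e)·Σ n_i²/L_i² = (6.63×10^-34)²/(8·9.11×10^-31) · [4²/(0.261 nm)² + 5²/(4.46 nm)² + 3²/(0.142 nm)²].
Evaluating gives E = 4.12×10^-17 J.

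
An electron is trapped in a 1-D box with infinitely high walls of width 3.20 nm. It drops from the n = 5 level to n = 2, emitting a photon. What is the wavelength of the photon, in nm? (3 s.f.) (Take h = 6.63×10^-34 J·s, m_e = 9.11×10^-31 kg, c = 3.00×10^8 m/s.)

λ = 1.61×10^3 nm

E_1 = h²/(8m_eL²) = 5.890×10^-21 J, so ΔE = (5² − 2²)E_1 = 1.237×10^-19 J.
λ = hc/ΔE = (6.63×10^-34·3.00×10^8)/1.237×10^-19 = 1.61×10^-6 m = 1.61×10^3 nm.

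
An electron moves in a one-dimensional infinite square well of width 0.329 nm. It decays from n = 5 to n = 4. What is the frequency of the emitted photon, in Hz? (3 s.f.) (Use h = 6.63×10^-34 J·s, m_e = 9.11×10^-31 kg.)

f = 7.56×10^15 Hz

E_1 = h²/(8m_eL²) = 5.572×10^-19 J and ΔE = (5² − 4²)E_1 = 5.015×10^-18 J.
f = ΔE/h = 5.015×10^-18/6.63×10^-34 = 7.56×10^15 Hz.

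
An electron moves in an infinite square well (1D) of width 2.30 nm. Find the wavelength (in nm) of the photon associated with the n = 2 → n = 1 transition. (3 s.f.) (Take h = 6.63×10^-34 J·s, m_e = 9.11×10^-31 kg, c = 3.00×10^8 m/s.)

λ = 5.82×10^3 nm

E_1 = h²/(8m_eL²) = 1.140×10^-20 J, so ΔE = (2² − 1²)E_1 = 3.420×10^-20 J.
λ = hc/ΔE = (6.63×10^-34·3.00×10^8)/3.420×10^-20 = 5.82×10^-6 m = 5.82×10^3 nm.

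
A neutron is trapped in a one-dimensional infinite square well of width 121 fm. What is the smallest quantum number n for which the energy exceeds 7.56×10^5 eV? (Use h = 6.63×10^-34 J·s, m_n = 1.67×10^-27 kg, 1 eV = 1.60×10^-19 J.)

n = 8

E_1 = h²/(8m_nL²) = 2.247×10^-15 J = 1.404×10^4 eV.
Need n² > 7.56×10^5/1.404×10^4 = 53.85, i.e. n > 7.338.
The smallest integer satisfying this is n = 8.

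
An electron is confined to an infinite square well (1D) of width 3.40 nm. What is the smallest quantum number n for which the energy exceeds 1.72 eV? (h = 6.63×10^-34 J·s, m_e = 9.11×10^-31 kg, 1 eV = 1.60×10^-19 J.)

E_1 = h²/(8m_eL²) = 5.217×10^-21 J = 0.03261 eV.
Need n² > 1.72/0.03261 = 52.74, i.e. n > 7.262.
The smallest integer satisfying this is n = 8.

n = 8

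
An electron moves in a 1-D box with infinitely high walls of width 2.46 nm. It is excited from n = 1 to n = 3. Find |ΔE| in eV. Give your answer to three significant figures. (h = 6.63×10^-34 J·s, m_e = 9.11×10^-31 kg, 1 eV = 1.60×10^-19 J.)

E_1 = h²/(8m_eL²) = 9.967×10^-21 J.
|ΔE| = |1² − 3²|·E_1 = 8·9.967×10^-21 J = 7.974×10^-20 J = 0.498 eV.

|ΔE| = 0.498 eV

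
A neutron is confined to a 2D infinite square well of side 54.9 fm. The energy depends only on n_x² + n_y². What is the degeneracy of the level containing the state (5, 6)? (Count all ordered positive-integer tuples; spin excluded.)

The level has n_x² + n_y² = 61. The ordered positive-integer solutions are (5, 6), (6, 5).
That gives 2 states.

degeneracy = 2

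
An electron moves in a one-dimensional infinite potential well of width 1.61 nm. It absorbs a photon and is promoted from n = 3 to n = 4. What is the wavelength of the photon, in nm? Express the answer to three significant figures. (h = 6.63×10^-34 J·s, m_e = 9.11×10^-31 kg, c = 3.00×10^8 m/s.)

E_1 = h²/(8m_eL²) = 2.327×10^-20 J, so ΔE = (4² − 3²)E_1 = 1.629×10^-19 J.
λ = hc/ΔE = (6.63×10^-34·3.00×10^8)/1.629×10^-19 = 1.22×10^-6 m = 1.22×10^3 nm.

λ = 1.22×10^3 nm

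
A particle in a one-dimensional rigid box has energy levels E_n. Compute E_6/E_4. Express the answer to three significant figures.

E_n ∝ n², so E_6/E_4 = 6²/4² = 36/16 = 2.25.

2.25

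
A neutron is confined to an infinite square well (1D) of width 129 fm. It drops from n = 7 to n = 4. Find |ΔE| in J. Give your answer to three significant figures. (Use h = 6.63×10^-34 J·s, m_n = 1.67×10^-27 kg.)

E_1 = h²/(8m_nL²) = 1.977×10^-15 J.
|ΔE| = |7² − 4²|·E_1 = 33·1.977×10^-15 J = 6.52×10^-14 J.

|ΔE| = 6.52×10^-14 J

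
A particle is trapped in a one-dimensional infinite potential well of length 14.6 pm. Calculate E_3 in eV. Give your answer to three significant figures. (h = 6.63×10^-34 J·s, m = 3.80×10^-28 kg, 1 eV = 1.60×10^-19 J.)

E_3 = 38.2 eV

For an infinite well E_n = n²h²/(8mL²), so E_1 = h²/(8mL²) = (6.63×10^-34)²/(8·3.80×10^-28·(1.46×10^-11 m)²) = 6.783×10^-19 J.
Then E_3 = 3²·E_1 = 9·6.783×10^-19 J = 6.105×10^-18 J.
Converting, E_3 = 6.105×10^-18 J / (1.60×10^-19 J/eV) = 38.2 eV.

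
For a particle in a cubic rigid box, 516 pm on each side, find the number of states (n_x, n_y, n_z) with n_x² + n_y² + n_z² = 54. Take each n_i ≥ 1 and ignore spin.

degeneracy = 12

The level has n_x² + n_y² + n_z² = 54. The ordered positive-integer solutions are (1, 2, 7), (1, 7, 2), (2, 1, 7), (2, 5, 5), (2, 7, 1), (3, 3, 6), (3, 6, 3), (5, 2, 5), (5, 5, 2), (6, 3, 3), (7, 1, 2), (7, 2, 1).
That gives 12 states.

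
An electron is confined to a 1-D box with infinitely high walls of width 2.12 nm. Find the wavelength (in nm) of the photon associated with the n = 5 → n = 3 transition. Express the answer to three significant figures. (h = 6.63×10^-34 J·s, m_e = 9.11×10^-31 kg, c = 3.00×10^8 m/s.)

E_1 = h²/(8m_eL²) = 1.342×10^-20 J, so ΔE = (5² − 3²)E_1 = 2.147×10^-19 J.
λ = hc/ΔE = (6.63×10^-34·3.00×10^8)/2.147×10^-19 = 9.26×10^-7 m = 926 nm.

λ = 926 nm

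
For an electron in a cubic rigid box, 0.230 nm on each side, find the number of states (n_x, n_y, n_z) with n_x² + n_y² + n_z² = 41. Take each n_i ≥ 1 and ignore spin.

degeneracy = 9

The level has n_x² + n_y² + n_z² = 41. The ordered positive-integer solutions are (1, 2, 6), (1, 6, 2), (2, 1, 6), (2, 6, 1), (3, 4, 4), (4, 3, 4), (4, 4, 3), (6, 1, 2), (6, 2, 1).
That gives 9 states.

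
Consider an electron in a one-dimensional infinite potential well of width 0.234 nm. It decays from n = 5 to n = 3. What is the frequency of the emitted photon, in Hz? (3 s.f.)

E_1 = h²/(8m_eL²) = 1.100×10^-18 J and ΔE = (5² − 3²)E_1 = 1.760×10^-17 J.
f = ΔE/h = 1.760×10^-17/6.626×10^-34 = 2.66×10^16 Hz.

f = 2.66×10^16 Hz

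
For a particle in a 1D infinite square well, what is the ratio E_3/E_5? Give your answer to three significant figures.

0.360

E_n ∝ n², so E_3/E_5 = 3²/5² = 9/25 = 0.360.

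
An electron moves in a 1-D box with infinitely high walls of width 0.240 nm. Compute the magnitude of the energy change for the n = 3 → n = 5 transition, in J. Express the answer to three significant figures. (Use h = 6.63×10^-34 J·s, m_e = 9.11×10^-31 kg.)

|ΔE| = 1.68×10^-17 J

E_1 = h²/(8m_eL²) = 1.047×10^-18 J.
|ΔE| = |3² − 5²|·E_1 = 16·1.047×10^-18 J = 1.68×10^-17 J.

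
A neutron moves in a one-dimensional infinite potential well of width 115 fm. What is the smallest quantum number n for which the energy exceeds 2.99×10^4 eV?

n = 2

E_1 = h²/(8m_nL²) = 2.477×10^-15 J = 1.546×10^4 eV.
Need n² > 2.99×10^4/1.546×10^4 = 1.934, i.e. n > 1.391.
The smallest integer satisfying this is n = 2.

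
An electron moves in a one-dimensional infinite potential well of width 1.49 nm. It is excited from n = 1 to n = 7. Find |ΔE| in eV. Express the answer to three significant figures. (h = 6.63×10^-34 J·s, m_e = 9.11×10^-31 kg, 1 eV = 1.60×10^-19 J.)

|ΔE| = 8.15 eV

E_1 = h²/(8m_eL²) = 2.717×10^-20 J.
|ΔE| = |1² − 7²|·E_1 = 48·2.717×10^-20 J = 1.304×10^-18 J = 8.15 eV.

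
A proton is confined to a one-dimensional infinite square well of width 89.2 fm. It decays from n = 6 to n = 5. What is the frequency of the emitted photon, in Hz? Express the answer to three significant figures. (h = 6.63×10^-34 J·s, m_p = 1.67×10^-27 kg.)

f = 6.86×10^19 Hz

E_1 = h²/(8m_pL²) = 4.135×10^-15 J and ΔE = (6² − 5²)E_1 = 4.549×10^-14 J.
f = ΔE/h = 4.549×10^-14/6.63×10^-34 = 6.86×10^19 Hz.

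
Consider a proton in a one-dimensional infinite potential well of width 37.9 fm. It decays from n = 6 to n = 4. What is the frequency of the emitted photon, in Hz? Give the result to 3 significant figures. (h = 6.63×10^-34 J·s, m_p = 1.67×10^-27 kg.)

E_1 = h²/(8m_pL²) = 2.291×10^-14 J and ΔE = (6² − 4²)E_1 = 4.582×10^-13 J.
f = ΔE/h = 4.582×10^-13/6.63×10^-34 = 6.91×10^20 Hz.

f = 6.91×10^20 Hz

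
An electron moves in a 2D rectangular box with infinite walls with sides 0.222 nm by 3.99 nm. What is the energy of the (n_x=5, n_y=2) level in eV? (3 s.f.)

E = 191 eV

For a 2D rectangular well E = (h²/8m_e)·Σ n_i²/L_i² = (6.626×10^-34)²/(8·9.109×10^-31) · [5²/(0.222 nm)² + 2²/(3.99 nm)²].
Evaluating gives E = 3.058×10^-17 J = 191 eV.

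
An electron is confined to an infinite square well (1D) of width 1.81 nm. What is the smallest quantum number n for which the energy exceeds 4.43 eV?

n = 7

E_1 = h²/(8m_eL²) = 1.839×10^-20 J = 0.1148 eV.
Need n² > 4.43/0.1148 = 38.59, i.e. n > 6.212.
The smallest integer satisfying this is n = 7.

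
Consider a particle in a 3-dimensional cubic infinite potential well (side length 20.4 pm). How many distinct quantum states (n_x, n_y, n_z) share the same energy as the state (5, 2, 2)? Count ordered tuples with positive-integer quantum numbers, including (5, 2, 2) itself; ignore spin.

The level has n_x² + n_y² + n_z² = 33. The ordered positive-integer solutions are (1, 4, 4), (2, 2, 5), (2, 5, 2), (4, 1, 4), (4, 4, 1), (5, 2, 2).
That gives 6 states.

degeneracy = 6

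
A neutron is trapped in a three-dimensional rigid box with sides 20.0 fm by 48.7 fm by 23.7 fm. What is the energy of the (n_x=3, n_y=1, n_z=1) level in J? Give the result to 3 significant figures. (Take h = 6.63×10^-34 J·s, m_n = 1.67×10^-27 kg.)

For a 3D rectangular well E = (h²/8m_n)·Σ n_i²/L_i² = (6.63×10^-34)²/(8·1.67×10^-27) · [3²/(20.0 fm)² + 1²/(48.7 fm)² + 1²/(23.7 fm)²].
Evaluating gives E = 8.13×10^-13 J.

E = 8.13×10^-13 J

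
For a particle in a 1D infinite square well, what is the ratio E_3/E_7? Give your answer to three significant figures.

E_n ∝ n², so E_3/E_7 = 3²/7² = 9/49 = 0.184.

0.184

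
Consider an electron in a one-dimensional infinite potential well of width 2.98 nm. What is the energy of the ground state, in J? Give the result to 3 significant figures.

E_1 = 6.78×10^-21 J

For an infinite well E_n = n²h²/(8m_eL²), so E_1 = h²/(8m_eL²) = (6.626×10^-34)²/(8·9.109×10^-31·(2.98×10^-9 m)²) = 6.784×10^-21 J.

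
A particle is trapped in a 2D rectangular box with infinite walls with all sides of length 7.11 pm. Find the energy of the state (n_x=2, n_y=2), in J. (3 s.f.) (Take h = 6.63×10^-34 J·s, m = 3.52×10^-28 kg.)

For a 2D rectangular well E = (h²/8m)·Σ n_i²/L_i² = (6.63×10^-34)²/(8·3.52×10^-28) · [2²/(7.11 pm)² + 2²/(7.11 pm)²].
Evaluating gives E = 2.47×10^-17 J.

E = 2.47×10^-17 J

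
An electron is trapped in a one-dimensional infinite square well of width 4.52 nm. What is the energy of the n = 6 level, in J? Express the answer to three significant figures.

For an infinite well E_n = n²h²/(8m_eL²), so E_1 = h²/(8m_eL²) = (6.626×10^-34)²/(8·9.109×10^-31·(4.52×10^-9 m)²) = 2.949×10^-21 J.
Then E_6 = 6²·E_1 = 36·2.949×10^-21 J = 1.06×10^-19 J.

E_6 = 1.06×10^-19 J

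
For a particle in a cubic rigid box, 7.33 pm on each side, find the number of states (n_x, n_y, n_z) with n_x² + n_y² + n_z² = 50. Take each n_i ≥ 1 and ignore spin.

The level has n_x² + n_y² + n_z² = 50. The ordered positive-integer solutions are (3, 4, 5), (3, 5, 4), (4, 3, 5), (4, 5, 3), (5, 3, 4), (5, 4, 3).
That gives 6 states.

degeneracy = 6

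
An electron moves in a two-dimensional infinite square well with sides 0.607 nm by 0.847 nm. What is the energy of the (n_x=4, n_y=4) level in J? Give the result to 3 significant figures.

For a 2D rectangular well E = (h²/8m_e)·Σ n_i²/L_i² = (6.626×10^-34)²/(8·9.109×10^-31) · [4²/(0.607 nm)² + 4²/(0.847 nm)²].
Evaluating gives E = 3.96×10^-18 J.

E = 3.96×10^-18 J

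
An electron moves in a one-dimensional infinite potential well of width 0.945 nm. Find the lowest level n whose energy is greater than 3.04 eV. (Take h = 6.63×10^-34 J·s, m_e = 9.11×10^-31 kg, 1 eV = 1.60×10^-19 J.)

n = 3

E_1 = h²/(8m_eL²) = 6.754×10^-20 J = 0.4221 eV.
Need n² > 3.04/0.4221 = 7.202, i.e. n > 2.684.
The smallest integer satisfying this is n = 3.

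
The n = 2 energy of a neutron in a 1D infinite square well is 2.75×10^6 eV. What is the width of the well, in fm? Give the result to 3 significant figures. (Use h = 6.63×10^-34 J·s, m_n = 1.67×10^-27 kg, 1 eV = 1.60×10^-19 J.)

L = 17.3 fm

From E_n = n²h²/(8m_nL²), L = n·h/√(8m_nE_n).
E_2 = 2.75×10^6 eV = 4.400×10^-13 J, so L = 2·6.63×10^-34/√(8·1.67×10^-27·4.400×10^-13) = 1.73×10^-14 m = 17.3 fm.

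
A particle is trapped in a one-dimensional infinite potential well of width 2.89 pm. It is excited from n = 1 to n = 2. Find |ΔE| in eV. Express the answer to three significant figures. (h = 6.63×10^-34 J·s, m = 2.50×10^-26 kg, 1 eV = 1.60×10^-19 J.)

E_1 = h²/(8mL²) = 2.631×10^-19 J.
|ΔE| = |1² − 2²|·E_1 = 3·2.631×10^-19 J = 7.893×10^-19 J = 4.93 eV.

|ΔE| = 4.93 eV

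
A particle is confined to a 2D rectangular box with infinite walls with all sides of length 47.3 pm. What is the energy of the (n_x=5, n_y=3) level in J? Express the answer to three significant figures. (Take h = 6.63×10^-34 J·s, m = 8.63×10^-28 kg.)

E = 9.68×10^-19 J

For a 2D rectangular well E = (h²/8m)·Σ n_i²/L_i² = (6.63×10^-34)²/(8·8.63×10^-28) · [5²/(47.3 pm)² + 3²/(47.3 pm)²].
Evaluating gives E = 9.68×10^-19 J.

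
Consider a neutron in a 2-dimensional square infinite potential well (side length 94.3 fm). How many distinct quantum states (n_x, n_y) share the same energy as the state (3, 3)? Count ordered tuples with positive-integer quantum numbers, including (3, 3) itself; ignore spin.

degeneracy = 1

The level has n_x² + n_y² = 18. The ordered positive-integer solutions are (3, 3).
That gives 1 state.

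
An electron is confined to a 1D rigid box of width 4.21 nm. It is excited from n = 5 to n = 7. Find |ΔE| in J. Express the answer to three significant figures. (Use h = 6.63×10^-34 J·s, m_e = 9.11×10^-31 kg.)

E_1 = h²/(8m_eL²) = 3.403×10^-21 J.
|ΔE| = |5² − 7²|·E_1 = 24·3.403×10^-21 J = 8.17×10^-20 J.

|ΔE| = 8.17×10^-20 J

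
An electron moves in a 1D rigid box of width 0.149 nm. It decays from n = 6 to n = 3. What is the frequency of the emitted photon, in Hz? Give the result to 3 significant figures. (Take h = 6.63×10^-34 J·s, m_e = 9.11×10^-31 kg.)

f = 1.11×10^17 Hz

E_1 = h²/(8m_eL²) = 2.717×10^-18 J and ΔE = (6² − 3²)E_1 = 7.336×10^-17 J.
f = ΔE/h = 7.336×10^-17/6.63×10^-34 = 1.11×10^17 Hz.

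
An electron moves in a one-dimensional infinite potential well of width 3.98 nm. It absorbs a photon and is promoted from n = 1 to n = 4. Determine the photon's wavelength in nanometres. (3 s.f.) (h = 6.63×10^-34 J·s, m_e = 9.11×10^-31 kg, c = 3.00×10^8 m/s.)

λ = 3.48×10^3 nm

E_1 = h²/(8m_eL²) = 3.808×10^-21 J, so ΔE = (4² − 1²)E_1 = 5.712×10^-20 J.
λ = hc/ΔE = (6.63×10^-34·3.00×10^8)/5.712×10^-20 = 3.48×10^-6 m = 3.48×10^3 nm.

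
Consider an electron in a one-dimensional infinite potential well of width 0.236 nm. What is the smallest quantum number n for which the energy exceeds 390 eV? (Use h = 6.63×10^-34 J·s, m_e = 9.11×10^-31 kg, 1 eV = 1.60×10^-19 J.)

E_1 = h²/(8m_eL²) = 1.083×10^-18 J = 6.769 eV.
Need n² > 390/6.769 = 57.62, i.e. n > 7.591.
The smallest integer satisfying this is n = 8.

n = 8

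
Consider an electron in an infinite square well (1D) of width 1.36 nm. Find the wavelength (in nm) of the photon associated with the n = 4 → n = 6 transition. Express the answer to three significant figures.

λ = 305 nm

E_1 = h²/(8m_eL²) = 3.257×10^-20 J, so ΔE = (6² − 4²)E_1 = 6.514×10^-19 J.
λ = hc/ΔE = (6.626×10^-34·2.998×10^8)/6.514×10^-19 = 3.05×10^-7 m = 305 nm.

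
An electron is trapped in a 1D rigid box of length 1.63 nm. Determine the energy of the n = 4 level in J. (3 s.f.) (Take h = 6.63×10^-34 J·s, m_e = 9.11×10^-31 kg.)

E_4 = 3.63×10^-19 J

For an infinite well E_n = n²h²/(8m_eL²), so E_1 = h²/(8m_eL²) = (6.63×10^-34)²/(8·9.11×10^-31·(1.63×10^-9 m)²) = 2.270×10^-20 J.
Then E_4 = 4²·E_1 = 16·2.270×10^-20 J = 3.63×10^-19 J.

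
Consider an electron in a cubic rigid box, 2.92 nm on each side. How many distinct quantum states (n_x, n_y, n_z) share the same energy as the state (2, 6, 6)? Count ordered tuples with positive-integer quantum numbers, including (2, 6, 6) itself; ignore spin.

degeneracy = 3

The level has n_x² + n_y² + n_z² = 76. The ordered positive-integer solutions are (2, 6, 6), (6, 2, 6), (6, 6, 2).
That gives 3 states.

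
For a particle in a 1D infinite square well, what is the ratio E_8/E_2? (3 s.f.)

16.0

E_n ∝ n², so E_8/E_2 = 8²/2² = 64/4 = 16.0.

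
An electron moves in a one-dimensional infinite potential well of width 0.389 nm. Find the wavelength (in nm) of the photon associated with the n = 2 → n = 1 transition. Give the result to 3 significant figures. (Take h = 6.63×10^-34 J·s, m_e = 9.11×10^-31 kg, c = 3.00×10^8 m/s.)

λ = 166 nm

E_1 = h²/(8m_eL²) = 3.986×10^-19 J, so ΔE = (2² − 1²)E_1 = 1.196×10^-18 J.
λ = hc/ΔE = (6.63×10^-34·3.00×10^8)/1.196×10^-18 = 1.66×10^-7 m = 166 nm.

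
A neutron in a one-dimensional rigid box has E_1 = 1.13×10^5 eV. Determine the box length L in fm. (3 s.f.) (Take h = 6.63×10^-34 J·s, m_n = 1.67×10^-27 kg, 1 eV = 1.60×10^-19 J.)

L = 42.7 fm

From E_n = n²h²/(8m_nL²), L = n·h/√(8m_nE_n).
E_1 = 1.13×10^5 eV = 1.808×10^-14 J, so L = 1·6.63×10^-34/√(8·1.67×10^-27·1.808×10^-14) = 4.27×10^-14 m = 42.7 fm.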